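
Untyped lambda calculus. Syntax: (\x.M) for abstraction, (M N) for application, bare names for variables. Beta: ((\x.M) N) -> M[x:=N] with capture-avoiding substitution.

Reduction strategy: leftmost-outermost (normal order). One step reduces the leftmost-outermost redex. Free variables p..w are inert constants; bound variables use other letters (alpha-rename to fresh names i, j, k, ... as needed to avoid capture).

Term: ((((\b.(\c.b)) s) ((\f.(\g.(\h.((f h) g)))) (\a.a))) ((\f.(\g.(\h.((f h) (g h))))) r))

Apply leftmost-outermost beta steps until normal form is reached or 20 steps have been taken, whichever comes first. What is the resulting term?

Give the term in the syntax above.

Answer: (s (\g.(\h.((r h) (g h)))))

Derivation:
Step 0: ((((\b.(\c.b)) s) ((\f.(\g.(\h.((f h) g)))) (\a.a))) ((\f.(\g.(\h.((f h) (g h))))) r))
Step 1: (((\c.s) ((\f.(\g.(\h.((f h) g)))) (\a.a))) ((\f.(\g.(\h.((f h) (g h))))) r))
Step 2: (s ((\f.(\g.(\h.((f h) (g h))))) r))
Step 3: (s (\g.(\h.((r h) (g h)))))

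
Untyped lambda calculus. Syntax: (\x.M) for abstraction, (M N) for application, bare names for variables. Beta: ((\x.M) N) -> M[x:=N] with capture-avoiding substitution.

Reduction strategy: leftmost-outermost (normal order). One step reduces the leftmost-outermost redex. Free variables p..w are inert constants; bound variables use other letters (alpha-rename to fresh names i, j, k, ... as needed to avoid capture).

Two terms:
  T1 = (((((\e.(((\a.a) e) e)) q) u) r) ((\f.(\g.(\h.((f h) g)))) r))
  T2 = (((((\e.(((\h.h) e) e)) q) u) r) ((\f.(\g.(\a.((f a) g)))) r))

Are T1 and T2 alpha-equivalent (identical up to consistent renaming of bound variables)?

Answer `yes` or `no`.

Term 1: (((((\e.(((\a.a) e) e)) q) u) r) ((\f.(\g.(\h.((f h) g)))) r))
Term 2: (((((\e.(((\h.h) e) e)) q) u) r) ((\f.(\g.(\a.((f a) g)))) r))
Alpha-equivalence: compare structure up to binder renaming.
Result: True

Answer: yes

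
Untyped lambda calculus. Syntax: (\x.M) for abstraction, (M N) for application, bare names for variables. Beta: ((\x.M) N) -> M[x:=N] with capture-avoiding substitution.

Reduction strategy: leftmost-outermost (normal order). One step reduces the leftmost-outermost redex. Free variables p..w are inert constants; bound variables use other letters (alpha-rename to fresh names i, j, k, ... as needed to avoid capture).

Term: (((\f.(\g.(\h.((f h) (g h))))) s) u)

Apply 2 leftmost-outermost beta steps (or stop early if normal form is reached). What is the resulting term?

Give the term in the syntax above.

Answer: (\h.((s h) (u h)))

Derivation:
Step 0: (((\f.(\g.(\h.((f h) (g h))))) s) u)
Step 1: ((\g.(\h.((s h) (g h)))) u)
Step 2: (\h.((s h) (u h)))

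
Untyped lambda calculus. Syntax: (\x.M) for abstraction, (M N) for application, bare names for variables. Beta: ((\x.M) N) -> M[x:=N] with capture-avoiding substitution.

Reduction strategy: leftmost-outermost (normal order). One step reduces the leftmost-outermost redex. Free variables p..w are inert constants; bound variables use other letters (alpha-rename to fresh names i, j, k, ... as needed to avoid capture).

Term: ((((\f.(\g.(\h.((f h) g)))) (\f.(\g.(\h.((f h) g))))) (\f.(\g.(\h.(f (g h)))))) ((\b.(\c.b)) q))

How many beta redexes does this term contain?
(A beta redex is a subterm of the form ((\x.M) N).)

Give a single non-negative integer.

Answer: 2

Derivation:
Term: ((((\f.(\g.(\h.((f h) g)))) (\f.(\g.(\h.((f h) g))))) (\f.(\g.(\h.(f (g h)))))) ((\b.(\c.b)) q))
  Redex: ((\f.(\g.(\h.((f h) g)))) (\f.(\g.(\h.((f h) g)))))
  Redex: ((\b.(\c.b)) q)
Total redexes: 2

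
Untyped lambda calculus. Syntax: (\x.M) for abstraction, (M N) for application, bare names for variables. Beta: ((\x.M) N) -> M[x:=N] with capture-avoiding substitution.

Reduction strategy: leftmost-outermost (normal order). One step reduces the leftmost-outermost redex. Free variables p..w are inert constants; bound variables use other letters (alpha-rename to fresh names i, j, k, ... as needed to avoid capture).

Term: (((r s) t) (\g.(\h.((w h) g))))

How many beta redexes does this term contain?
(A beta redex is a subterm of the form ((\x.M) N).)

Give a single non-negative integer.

Term: (((r s) t) (\g.(\h.((w h) g))))
  (no redexes)
Total redexes: 0

Answer: 0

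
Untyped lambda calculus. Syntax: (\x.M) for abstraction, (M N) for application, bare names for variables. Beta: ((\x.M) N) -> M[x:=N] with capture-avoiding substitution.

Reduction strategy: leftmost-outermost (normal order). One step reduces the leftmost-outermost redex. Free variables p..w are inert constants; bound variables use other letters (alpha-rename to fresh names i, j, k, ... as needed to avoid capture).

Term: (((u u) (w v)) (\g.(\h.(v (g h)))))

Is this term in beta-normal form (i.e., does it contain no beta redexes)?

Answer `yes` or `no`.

Answer: yes

Derivation:
Term: (((u u) (w v)) (\g.(\h.(v (g h)))))
No beta redexes found.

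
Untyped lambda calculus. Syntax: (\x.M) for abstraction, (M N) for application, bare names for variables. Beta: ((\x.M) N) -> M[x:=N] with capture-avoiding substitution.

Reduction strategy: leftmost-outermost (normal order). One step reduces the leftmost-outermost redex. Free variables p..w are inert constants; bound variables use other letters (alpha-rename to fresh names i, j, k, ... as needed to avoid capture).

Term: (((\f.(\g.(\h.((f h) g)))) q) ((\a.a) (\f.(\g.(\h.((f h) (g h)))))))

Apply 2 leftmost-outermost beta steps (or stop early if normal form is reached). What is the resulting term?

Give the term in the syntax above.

Answer: (\h.((q h) ((\a.a) (\f.(\g.(\h.((f h) (g h))))))))

Derivation:
Step 0: (((\f.(\g.(\h.((f h) g)))) q) ((\a.a) (\f.(\g.(\h.((f h) (g h)))))))
Step 1: ((\g.(\h.((q h) g))) ((\a.a) (\f.(\g.(\h.((f h) (g h)))))))
Step 2: (\h.((q h) ((\a.a) (\f.(\g.(\h.((f h) (g h))))))))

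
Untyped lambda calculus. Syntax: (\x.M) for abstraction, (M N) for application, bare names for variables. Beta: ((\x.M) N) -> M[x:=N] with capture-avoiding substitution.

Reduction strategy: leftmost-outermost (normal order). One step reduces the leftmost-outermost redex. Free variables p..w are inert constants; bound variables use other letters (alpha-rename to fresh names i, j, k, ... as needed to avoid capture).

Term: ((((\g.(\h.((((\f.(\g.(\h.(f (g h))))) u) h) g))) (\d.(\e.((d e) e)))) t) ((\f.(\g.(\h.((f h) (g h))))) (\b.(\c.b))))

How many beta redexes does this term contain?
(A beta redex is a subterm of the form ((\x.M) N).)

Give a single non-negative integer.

Answer: 3

Derivation:
Term: ((((\g.(\h.((((\f.(\g.(\h.(f (g h))))) u) h) g))) (\d.(\e.((d e) e)))) t) ((\f.(\g.(\h.((f h) (g h))))) (\b.(\c.b))))
  Redex: ((\g.(\h.((((\f.(\g.(\h.(f (g h))))) u) h) g))) (\d.(\e.((d e) e))))
  Redex: ((\f.(\g.(\h.(f (g h))))) u)
  Redex: ((\f.(\g.(\h.((f h) (g h))))) (\b.(\c.b)))
Total redexes: 3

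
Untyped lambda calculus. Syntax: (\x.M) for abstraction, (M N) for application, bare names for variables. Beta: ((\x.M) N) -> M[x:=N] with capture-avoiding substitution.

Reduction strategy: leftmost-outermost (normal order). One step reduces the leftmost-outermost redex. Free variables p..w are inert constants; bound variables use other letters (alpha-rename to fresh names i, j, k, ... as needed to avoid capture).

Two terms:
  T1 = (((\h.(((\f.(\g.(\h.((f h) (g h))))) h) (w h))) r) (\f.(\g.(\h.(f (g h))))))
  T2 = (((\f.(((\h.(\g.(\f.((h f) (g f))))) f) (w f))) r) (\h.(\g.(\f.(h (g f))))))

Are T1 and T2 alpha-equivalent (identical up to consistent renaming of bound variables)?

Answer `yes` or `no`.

Term 1: (((\h.(((\f.(\g.(\h.((f h) (g h))))) h) (w h))) r) (\f.(\g.(\h.(f (g h))))))
Term 2: (((\f.(((\h.(\g.(\f.((h f) (g f))))) f) (w f))) r) (\h.(\g.(\f.(h (g f))))))
Alpha-equivalence: compare structure up to binder renaming.
Result: True

Answer: yes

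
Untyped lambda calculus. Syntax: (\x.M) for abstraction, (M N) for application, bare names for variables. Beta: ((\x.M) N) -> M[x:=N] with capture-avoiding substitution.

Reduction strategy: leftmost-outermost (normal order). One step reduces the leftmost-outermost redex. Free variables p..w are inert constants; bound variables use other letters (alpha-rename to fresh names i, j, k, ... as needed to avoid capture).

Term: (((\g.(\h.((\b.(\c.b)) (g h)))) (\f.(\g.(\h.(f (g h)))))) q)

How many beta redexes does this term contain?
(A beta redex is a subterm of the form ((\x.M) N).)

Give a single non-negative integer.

Answer: 2

Derivation:
Term: (((\g.(\h.((\b.(\c.b)) (g h)))) (\f.(\g.(\h.(f (g h)))))) q)
  Redex: ((\g.(\h.((\b.(\c.b)) (g h)))) (\f.(\g.(\h.(f (g h))))))
  Redex: ((\b.(\c.b)) (g h))
Total redexes: 2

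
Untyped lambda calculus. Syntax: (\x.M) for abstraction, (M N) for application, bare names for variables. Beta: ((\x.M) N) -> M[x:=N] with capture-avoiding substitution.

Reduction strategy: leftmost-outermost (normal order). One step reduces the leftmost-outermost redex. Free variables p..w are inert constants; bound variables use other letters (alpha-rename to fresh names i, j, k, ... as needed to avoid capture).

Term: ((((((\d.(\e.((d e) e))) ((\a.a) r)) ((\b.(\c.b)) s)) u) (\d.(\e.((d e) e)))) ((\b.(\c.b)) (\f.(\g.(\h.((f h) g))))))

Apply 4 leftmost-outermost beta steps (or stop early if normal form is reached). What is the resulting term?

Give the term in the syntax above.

Step 0: ((((((\d.(\e.((d e) e))) ((\a.a) r)) ((\b.(\c.b)) s)) u) (\d.(\e.((d e) e)))) ((\b.(\c.b)) (\f.(\g.(\h.((f h) g))))))
Step 1: (((((\e.((((\a.a) r) e) e)) ((\b.(\c.b)) s)) u) (\d.(\e.((d e) e)))) ((\b.(\c.b)) (\f.(\g.(\h.((f h) g))))))
Step 2: (((((((\a.a) r) ((\b.(\c.b)) s)) ((\b.(\c.b)) s)) u) (\d.(\e.((d e) e)))) ((\b.(\c.b)) (\f.(\g.(\h.((f h) g))))))
Step 3: (((((r ((\b.(\c.b)) s)) ((\b.(\c.b)) s)) u) (\d.(\e.((d e) e)))) ((\b.(\c.b)) (\f.(\g.(\h.((f h) g))))))
Step 4: (((((r (\c.s)) ((\b.(\c.b)) s)) u) (\d.(\e.((d e) e)))) ((\b.(\c.b)) (\f.(\g.(\h.((f h) g))))))

Answer: (((((r (\c.s)) ((\b.(\c.b)) s)) u) (\d.(\e.((d e) e)))) ((\b.(\c.b)) (\f.(\g.(\h.((f h) g))))))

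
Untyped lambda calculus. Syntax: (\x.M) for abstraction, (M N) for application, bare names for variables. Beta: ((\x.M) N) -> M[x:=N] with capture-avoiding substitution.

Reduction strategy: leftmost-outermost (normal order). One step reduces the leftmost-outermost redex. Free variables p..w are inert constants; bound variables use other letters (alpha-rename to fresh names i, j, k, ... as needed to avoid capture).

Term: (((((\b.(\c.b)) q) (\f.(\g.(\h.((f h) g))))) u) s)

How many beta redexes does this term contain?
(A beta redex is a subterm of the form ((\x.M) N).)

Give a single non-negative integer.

Answer: 1

Derivation:
Term: (((((\b.(\c.b)) q) (\f.(\g.(\h.((f h) g))))) u) s)
  Redex: ((\b.(\c.b)) q)
Total redexes: 1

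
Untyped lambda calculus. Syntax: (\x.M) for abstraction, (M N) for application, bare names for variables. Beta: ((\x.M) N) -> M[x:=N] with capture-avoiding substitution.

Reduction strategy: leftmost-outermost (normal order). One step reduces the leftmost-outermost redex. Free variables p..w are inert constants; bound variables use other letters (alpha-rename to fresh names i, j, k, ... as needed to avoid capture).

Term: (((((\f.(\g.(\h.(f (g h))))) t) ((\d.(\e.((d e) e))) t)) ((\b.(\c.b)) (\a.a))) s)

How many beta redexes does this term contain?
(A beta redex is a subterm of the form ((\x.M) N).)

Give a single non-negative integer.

Term: (((((\f.(\g.(\h.(f (g h))))) t) ((\d.(\e.((d e) e))) t)) ((\b.(\c.b)) (\a.a))) s)
  Redex: ((\f.(\g.(\h.(f (g h))))) t)
  Redex: ((\d.(\e.((d e) e))) t)
  Redex: ((\b.(\c.b)) (\a.a))
Total redexes: 3

Answer: 3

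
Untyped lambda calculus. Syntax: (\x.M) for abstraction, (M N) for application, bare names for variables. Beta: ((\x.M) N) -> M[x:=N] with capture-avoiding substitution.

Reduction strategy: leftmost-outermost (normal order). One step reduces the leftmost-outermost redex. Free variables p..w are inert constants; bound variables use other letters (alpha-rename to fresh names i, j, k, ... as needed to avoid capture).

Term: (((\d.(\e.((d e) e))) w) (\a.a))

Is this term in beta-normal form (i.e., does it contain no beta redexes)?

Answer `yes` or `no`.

Answer: no

Derivation:
Term: (((\d.(\e.((d e) e))) w) (\a.a))
Found 1 beta redex(es).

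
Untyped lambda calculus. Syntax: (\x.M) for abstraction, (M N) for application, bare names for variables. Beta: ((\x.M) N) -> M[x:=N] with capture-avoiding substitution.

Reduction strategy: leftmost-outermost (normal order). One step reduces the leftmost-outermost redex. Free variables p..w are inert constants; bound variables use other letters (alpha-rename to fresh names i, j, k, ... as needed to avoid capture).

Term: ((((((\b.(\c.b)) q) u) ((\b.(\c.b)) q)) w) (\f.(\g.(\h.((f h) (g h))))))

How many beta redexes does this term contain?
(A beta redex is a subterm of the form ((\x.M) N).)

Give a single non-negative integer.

Answer: 2

Derivation:
Term: ((((((\b.(\c.b)) q) u) ((\b.(\c.b)) q)) w) (\f.(\g.(\h.((f h) (g h))))))
  Redex: ((\b.(\c.b)) q)
  Redex: ((\b.(\c.b)) q)
Total redexes: 2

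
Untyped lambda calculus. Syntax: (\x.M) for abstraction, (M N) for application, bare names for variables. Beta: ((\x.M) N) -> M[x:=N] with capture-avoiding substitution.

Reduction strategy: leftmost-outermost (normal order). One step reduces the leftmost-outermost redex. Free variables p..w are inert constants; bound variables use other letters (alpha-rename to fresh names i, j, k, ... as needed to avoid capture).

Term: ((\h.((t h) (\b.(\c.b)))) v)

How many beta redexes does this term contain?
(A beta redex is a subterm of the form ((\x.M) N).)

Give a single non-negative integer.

Term: ((\h.((t h) (\b.(\c.b)))) v)
  Redex: ((\h.((t h) (\b.(\c.b)))) v)
Total redexes: 1

Answer: 1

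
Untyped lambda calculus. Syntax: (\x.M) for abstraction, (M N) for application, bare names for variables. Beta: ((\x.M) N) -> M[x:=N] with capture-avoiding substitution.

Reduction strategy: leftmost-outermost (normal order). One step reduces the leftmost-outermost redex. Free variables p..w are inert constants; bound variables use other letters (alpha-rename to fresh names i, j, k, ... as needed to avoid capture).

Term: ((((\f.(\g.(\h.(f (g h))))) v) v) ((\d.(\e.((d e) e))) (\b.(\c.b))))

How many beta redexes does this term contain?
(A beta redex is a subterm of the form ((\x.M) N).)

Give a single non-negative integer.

Answer: 2

Derivation:
Term: ((((\f.(\g.(\h.(f (g h))))) v) v) ((\d.(\e.((d e) e))) (\b.(\c.b))))
  Redex: ((\f.(\g.(\h.(f (g h))))) v)
  Redex: ((\d.(\e.((d e) e))) (\b.(\c.b)))
Total redexes: 2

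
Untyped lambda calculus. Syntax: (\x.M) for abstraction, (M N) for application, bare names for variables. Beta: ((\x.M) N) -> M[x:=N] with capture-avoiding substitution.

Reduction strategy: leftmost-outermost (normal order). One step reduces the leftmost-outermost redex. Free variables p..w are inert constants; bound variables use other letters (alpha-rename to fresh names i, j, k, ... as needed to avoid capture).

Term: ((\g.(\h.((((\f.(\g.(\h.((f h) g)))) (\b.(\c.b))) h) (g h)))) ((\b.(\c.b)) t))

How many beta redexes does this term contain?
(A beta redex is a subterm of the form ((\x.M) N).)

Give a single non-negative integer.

Answer: 3

Derivation:
Term: ((\g.(\h.((((\f.(\g.(\h.((f h) g)))) (\b.(\c.b))) h) (g h)))) ((\b.(\c.b)) t))
  Redex: ((\g.(\h.((((\f.(\g.(\h.((f h) g)))) (\b.(\c.b))) h) (g h)))) ((\b.(\c.b)) t))
  Redex: ((\f.(\g.(\h.((f h) g)))) (\b.(\c.b)))
  Redex: ((\b.(\c.b)) t)
Total redexes: 3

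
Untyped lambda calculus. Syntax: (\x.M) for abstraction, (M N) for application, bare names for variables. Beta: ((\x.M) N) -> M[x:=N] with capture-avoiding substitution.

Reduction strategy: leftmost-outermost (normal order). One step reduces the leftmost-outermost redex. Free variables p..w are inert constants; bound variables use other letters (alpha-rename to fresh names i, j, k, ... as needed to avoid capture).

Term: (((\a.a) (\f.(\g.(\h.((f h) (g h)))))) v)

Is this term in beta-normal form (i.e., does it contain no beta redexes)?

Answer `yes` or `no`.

Term: (((\a.a) (\f.(\g.(\h.((f h) (g h)))))) v)
Found 1 beta redex(es).

Answer: no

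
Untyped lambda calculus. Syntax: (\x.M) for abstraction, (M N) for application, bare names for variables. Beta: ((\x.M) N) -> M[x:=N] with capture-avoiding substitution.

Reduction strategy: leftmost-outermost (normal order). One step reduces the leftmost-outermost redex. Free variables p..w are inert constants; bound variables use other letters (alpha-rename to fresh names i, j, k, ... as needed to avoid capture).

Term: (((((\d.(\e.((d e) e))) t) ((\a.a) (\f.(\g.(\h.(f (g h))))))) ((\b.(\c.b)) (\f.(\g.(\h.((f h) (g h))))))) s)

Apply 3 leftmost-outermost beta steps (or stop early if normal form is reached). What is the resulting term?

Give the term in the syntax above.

Step 0: (((((\d.(\e.((d e) e))) t) ((\a.a) (\f.(\g.(\h.(f (g h))))))) ((\b.(\c.b)) (\f.(\g.(\h.((f h) (g h))))))) s)
Step 1: ((((\e.((t e) e)) ((\a.a) (\f.(\g.(\h.(f (g h))))))) ((\b.(\c.b)) (\f.(\g.(\h.((f h) (g h))))))) s)
Step 2: ((((t ((\a.a) (\f.(\g.(\h.(f (g h))))))) ((\a.a) (\f.(\g.(\h.(f (g h))))))) ((\b.(\c.b)) (\f.(\g.(\h.((f h) (g h))))))) s)
Step 3: ((((t (\f.(\g.(\h.(f (g h)))))) ((\a.a) (\f.(\g.(\h.(f (g h))))))) ((\b.(\c.b)) (\f.(\g.(\h.((f h) (g h))))))) s)

Answer: ((((t (\f.(\g.(\h.(f (g h)))))) ((\a.a) (\f.(\g.(\h.(f (g h))))))) ((\b.(\c.b)) (\f.(\g.(\h.((f h) (g h))))))) s)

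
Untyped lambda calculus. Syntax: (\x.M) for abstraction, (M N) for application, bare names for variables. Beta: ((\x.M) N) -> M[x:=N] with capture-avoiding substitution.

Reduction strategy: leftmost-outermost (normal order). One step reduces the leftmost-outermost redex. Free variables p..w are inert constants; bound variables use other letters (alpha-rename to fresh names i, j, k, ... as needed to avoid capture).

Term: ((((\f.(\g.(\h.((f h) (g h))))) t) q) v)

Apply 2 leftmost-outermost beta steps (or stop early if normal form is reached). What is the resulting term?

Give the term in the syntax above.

Step 0: ((((\f.(\g.(\h.((f h) (g h))))) t) q) v)
Step 1: (((\g.(\h.((t h) (g h)))) q) v)
Step 2: ((\h.((t h) (q h))) v)

Answer: ((\h.((t h) (q h))) v)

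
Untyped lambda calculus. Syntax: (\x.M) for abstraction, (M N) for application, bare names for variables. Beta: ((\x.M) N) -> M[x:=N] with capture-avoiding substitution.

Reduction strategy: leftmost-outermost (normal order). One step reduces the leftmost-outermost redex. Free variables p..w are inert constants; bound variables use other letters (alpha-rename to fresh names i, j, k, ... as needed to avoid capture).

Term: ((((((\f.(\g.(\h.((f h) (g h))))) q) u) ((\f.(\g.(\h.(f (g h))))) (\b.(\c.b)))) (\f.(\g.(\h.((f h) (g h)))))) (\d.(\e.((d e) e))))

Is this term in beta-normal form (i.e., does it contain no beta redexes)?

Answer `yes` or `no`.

Answer: no

Derivation:
Term: ((((((\f.(\g.(\h.((f h) (g h))))) q) u) ((\f.(\g.(\h.(f (g h))))) (\b.(\c.b)))) (\f.(\g.(\h.((f h) (g h)))))) (\d.(\e.((d e) e))))
Found 2 beta redex(es).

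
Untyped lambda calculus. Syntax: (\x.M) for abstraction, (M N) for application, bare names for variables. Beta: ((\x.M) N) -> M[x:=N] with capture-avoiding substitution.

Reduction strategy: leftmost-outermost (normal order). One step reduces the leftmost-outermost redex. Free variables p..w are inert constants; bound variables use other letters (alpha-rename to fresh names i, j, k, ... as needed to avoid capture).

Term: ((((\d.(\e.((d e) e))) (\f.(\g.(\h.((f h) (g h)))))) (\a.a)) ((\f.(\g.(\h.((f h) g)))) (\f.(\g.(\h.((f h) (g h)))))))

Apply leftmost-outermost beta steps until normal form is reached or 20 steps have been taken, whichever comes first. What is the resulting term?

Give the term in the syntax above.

Step 0: ((((\d.(\e.((d e) e))) (\f.(\g.(\h.((f h) (g h)))))) (\a.a)) ((\f.(\g.(\h.((f h) g)))) (\f.(\g.(\h.((f h) (g h)))))))
Step 1: (((\e.(((\f.(\g.(\h.((f h) (g h))))) e) e)) (\a.a)) ((\f.(\g.(\h.((f h) g)))) (\f.(\g.(\h.((f h) (g h)))))))
Step 2: ((((\f.(\g.(\h.((f h) (g h))))) (\a.a)) (\a.a)) ((\f.(\g.(\h.((f h) g)))) (\f.(\g.(\h.((f h) (g h)))))))
Step 3: (((\g.(\h.(((\a.a) h) (g h)))) (\a.a)) ((\f.(\g.(\h.((f h) g)))) (\f.(\g.(\h.((f h) (g h)))))))
Step 4: ((\h.(((\a.a) h) ((\a.a) h))) ((\f.(\g.(\h.((f h) g)))) (\f.(\g.(\h.((f h) (g h)))))))
Step 5: (((\a.a) ((\f.(\g.(\h.((f h) g)))) (\f.(\g.(\h.((f h) (g h))))))) ((\a.a) ((\f.(\g.(\h.((f h) g)))) (\f.(\g.(\h.((f h) (g h))))))))
Step 6: (((\f.(\g.(\h.((f h) g)))) (\f.(\g.(\h.((f h) (g h)))))) ((\a.a) ((\f.(\g.(\h.((f h) g)))) (\f.(\g.(\h.((f h) (g h))))))))
Step 7: ((\g.(\h.(((\f.(\g.(\h.((f h) (g h))))) h) g))) ((\a.a) ((\f.(\g.(\h.((f h) g)))) (\f.(\g.(\h.((f h) (g h))))))))
Step 8: (\h.(((\f.(\g.(\h.((f h) (g h))))) h) ((\a.a) ((\f.(\g.(\h.((f h) g)))) (\f.(\g.(\h.((f h) (g h)))))))))
Step 9: (\h.((\g.(\i.((h i) (g i)))) ((\a.a) ((\f.(\g.(\h.((f h) g)))) (\f.(\g.(\h.((f h) (g h)))))))))
Step 10: (\h.(\i.((h i) (((\a.a) ((\f.(\g.(\h.((f h) g)))) (\f.(\g.(\h.((f h) (g h))))))) i))))
Step 11: (\h.(\i.((h i) (((\f.(\g.(\h.((f h) g)))) (\f.(\g.(\h.((f h) (g h)))))) i))))
Step 12: (\h.(\i.((h i) ((\g.(\h.(((\f.(\g.(\h.((f h) (g h))))) h) g))) i))))
Step 13: (\h.(\i.((h i) (\h.(((\f.(\g.(\h.((f h) (g h))))) h) i)))))
Step 14: (\h.(\i.((h i) (\h.((\g.(\i.((h i) (g i)))) i)))))
Step 15: (\h.(\i.((h i) (\h.(\j.((h j) (i j)))))))

Answer: (\h.(\i.((h i) (\h.(\j.((h j) (i j)))))))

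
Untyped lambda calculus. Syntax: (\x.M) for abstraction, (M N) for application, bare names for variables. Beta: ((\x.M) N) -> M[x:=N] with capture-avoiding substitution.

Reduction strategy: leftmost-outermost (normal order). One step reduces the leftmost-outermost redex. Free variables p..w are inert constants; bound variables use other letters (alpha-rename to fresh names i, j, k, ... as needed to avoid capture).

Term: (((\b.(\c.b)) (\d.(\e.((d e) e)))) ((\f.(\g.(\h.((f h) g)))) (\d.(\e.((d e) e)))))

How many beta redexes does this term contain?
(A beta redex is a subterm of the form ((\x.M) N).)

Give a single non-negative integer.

Term: (((\b.(\c.b)) (\d.(\e.((d e) e)))) ((\f.(\g.(\h.((f h) g)))) (\d.(\e.((d e) e)))))
  Redex: ((\b.(\c.b)) (\d.(\e.((d e) e))))
  Redex: ((\f.(\g.(\h.((f h) g)))) (\d.(\e.((d e) e))))
Total redexes: 2

Answer: 2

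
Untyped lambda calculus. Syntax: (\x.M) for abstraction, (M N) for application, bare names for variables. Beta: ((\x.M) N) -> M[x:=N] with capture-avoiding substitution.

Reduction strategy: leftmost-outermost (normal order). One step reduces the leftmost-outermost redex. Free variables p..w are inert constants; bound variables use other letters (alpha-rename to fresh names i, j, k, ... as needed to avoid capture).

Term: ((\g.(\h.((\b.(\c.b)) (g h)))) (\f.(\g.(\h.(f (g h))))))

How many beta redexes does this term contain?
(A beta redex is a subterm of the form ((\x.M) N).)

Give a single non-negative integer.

Answer: 2

Derivation:
Term: ((\g.(\h.((\b.(\c.b)) (g h)))) (\f.(\g.(\h.(f (g h))))))
  Redex: ((\g.(\h.((\b.(\c.b)) (g h)))) (\f.(\g.(\h.(f (g h))))))
  Redex: ((\b.(\c.b)) (g h))
Total redexes: 2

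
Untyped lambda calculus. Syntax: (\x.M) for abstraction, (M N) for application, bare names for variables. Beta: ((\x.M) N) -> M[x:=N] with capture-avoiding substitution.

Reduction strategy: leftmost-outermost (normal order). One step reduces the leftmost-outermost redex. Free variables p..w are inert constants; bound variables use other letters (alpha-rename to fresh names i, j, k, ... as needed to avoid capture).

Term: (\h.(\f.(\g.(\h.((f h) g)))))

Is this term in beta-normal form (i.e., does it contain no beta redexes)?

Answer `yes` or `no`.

Answer: yes

Derivation:
Term: (\h.(\f.(\g.(\h.((f h) g)))))
No beta redexes found.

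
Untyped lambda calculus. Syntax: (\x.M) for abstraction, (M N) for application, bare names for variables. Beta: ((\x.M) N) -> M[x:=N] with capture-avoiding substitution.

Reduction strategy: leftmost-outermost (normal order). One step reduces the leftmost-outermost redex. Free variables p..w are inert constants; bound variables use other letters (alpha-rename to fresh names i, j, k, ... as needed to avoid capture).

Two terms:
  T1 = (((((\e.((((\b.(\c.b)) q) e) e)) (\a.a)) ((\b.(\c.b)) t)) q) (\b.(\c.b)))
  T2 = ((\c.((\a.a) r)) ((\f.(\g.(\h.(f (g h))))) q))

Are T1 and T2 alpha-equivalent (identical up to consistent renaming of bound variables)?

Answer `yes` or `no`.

Answer: no

Derivation:
Term 1: (((((\e.((((\b.(\c.b)) q) e) e)) (\a.a)) ((\b.(\c.b)) t)) q) (\b.(\c.b)))
Term 2: ((\c.((\a.a) r)) ((\f.(\g.(\h.(f (g h))))) q))
Alpha-equivalence: compare structure up to binder renaming.
Result: False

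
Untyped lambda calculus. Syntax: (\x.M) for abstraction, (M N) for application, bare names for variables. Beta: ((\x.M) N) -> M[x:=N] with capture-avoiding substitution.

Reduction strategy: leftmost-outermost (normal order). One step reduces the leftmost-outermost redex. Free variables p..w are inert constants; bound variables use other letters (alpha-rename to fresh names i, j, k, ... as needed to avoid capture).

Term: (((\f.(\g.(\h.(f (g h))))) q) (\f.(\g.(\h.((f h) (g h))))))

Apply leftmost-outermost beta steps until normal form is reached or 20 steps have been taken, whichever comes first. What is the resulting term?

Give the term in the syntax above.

Answer: (\h.(q (\g.(\i.((h i) (g i))))))

Derivation:
Step 0: (((\f.(\g.(\h.(f (g h))))) q) (\f.(\g.(\h.((f h) (g h))))))
Step 1: ((\g.(\h.(q (g h)))) (\f.(\g.(\h.((f h) (g h))))))
Step 2: (\h.(q ((\f.(\g.(\h.((f h) (g h))))) h)))
Step 3: (\h.(q (\g.(\i.((h i) (g i))))))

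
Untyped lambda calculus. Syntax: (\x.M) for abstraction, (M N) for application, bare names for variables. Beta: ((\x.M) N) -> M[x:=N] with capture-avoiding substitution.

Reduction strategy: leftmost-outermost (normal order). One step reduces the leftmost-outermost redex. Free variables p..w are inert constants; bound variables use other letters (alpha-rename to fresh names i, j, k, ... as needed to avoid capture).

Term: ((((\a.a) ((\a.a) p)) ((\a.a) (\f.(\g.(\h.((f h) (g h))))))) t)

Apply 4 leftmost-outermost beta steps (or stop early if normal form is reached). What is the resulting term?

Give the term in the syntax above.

Answer: ((p (\f.(\g.(\h.((f h) (g h)))))) t)

Derivation:
Step 0: ((((\a.a) ((\a.a) p)) ((\a.a) (\f.(\g.(\h.((f h) (g h))))))) t)
Step 1: ((((\a.a) p) ((\a.a) (\f.(\g.(\h.((f h) (g h))))))) t)
Step 2: ((p ((\a.a) (\f.(\g.(\h.((f h) (g h))))))) t)
Step 3: ((p (\f.(\g.(\h.((f h) (g h)))))) t)
Step 4: (normal form reached)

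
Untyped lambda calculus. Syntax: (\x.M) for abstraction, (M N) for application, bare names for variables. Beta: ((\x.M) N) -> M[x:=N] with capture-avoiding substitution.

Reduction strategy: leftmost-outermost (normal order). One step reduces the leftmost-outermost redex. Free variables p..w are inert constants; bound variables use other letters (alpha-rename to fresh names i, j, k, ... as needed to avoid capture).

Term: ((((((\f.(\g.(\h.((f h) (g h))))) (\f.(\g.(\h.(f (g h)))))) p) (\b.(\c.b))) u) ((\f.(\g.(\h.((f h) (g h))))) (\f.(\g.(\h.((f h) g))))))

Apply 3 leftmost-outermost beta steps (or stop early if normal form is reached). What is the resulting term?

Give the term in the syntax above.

Answer: (((((\f.(\g.(\h.(f (g h))))) (\b.(\c.b))) (p (\b.(\c.b)))) u) ((\f.(\g.(\h.((f h) (g h))))) (\f.(\g.(\h.((f h) g))))))

Derivation:
Step 0: ((((((\f.(\g.(\h.((f h) (g h))))) (\f.(\g.(\h.(f (g h)))))) p) (\b.(\c.b))) u) ((\f.(\g.(\h.((f h) (g h))))) (\f.(\g.(\h.((f h) g))))))
Step 1: (((((\g.(\h.(((\f.(\g.(\h.(f (g h))))) h) (g h)))) p) (\b.(\c.b))) u) ((\f.(\g.(\h.((f h) (g h))))) (\f.(\g.(\h.((f h) g))))))
Step 2: ((((\h.(((\f.(\g.(\h.(f (g h))))) h) (p h))) (\b.(\c.b))) u) ((\f.(\g.(\h.((f h) (g h))))) (\f.(\g.(\h.((f h) g))))))
Step 3: (((((\f.(\g.(\h.(f (g h))))) (\b.(\c.b))) (p (\b.(\c.b)))) u) ((\f.(\g.(\h.((f h) (g h))))) (\f.(\g.(\h.((f h) g))))))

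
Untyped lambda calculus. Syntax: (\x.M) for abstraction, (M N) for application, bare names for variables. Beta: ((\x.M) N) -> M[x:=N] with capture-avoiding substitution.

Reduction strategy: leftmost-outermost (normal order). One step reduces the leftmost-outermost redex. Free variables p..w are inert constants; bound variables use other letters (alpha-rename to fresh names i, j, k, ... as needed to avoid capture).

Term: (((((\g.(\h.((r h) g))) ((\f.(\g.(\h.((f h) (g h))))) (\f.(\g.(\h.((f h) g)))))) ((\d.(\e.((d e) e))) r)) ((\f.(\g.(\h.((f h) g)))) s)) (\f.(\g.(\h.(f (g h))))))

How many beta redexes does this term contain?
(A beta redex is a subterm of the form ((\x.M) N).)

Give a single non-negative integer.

Term: (((((\g.(\h.((r h) g))) ((\f.(\g.(\h.((f h) (g h))))) (\f.(\g.(\h.((f h) g)))))) ((\d.(\e.((d e) e))) r)) ((\f.(\g.(\h.((f h) g)))) s)) (\f.(\g.(\h.(f (g h))))))
  Redex: ((\g.(\h.((r h) g))) ((\f.(\g.(\h.((f h) (g h))))) (\f.(\g.(\h.((f h) g))))))
  Redex: ((\f.(\g.(\h.((f h) (g h))))) (\f.(\g.(\h.((f h) g)))))
  Redex: ((\d.(\e.((d e) e))) r)
  Redex: ((\f.(\g.(\h.((f h) g)))) s)
Total redexes: 4

Answer: 4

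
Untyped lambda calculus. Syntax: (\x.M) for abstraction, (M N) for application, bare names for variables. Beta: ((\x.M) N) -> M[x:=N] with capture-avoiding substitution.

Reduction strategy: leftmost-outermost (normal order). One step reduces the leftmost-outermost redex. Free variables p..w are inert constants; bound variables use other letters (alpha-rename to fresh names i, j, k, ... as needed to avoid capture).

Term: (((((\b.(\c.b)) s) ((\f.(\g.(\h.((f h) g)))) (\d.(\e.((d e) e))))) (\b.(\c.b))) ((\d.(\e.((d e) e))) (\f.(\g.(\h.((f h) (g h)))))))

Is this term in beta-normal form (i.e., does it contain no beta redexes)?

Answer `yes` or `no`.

Answer: no

Derivation:
Term: (((((\b.(\c.b)) s) ((\f.(\g.(\h.((f h) g)))) (\d.(\e.((d e) e))))) (\b.(\c.b))) ((\d.(\e.((d e) e))) (\f.(\g.(\h.((f h) (g h)))))))
Found 3 beta redex(es).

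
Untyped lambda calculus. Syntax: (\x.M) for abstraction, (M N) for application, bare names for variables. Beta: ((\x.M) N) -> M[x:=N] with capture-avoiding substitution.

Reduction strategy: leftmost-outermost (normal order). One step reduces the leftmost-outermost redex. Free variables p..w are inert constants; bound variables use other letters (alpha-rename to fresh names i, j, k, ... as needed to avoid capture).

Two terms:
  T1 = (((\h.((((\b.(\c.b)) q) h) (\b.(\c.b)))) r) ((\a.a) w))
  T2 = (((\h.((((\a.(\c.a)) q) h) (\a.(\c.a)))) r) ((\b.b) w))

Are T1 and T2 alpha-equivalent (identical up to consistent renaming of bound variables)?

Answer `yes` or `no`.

Term 1: (((\h.((((\b.(\c.b)) q) h) (\b.(\c.b)))) r) ((\a.a) w))
Term 2: (((\h.((((\a.(\c.a)) q) h) (\a.(\c.a)))) r) ((\b.b) w))
Alpha-equivalence: compare structure up to binder renaming.
Result: True

Answer: yes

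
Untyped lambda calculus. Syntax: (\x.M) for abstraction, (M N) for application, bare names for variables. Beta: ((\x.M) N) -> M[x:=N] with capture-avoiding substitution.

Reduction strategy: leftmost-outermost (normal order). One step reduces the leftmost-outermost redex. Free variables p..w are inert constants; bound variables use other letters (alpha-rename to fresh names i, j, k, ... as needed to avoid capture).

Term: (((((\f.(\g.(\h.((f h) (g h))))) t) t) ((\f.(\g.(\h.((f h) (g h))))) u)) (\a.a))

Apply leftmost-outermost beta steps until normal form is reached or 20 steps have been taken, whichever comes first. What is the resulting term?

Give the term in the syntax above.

Answer: (((t (\g.(\h.((u h) (g h))))) (t (\g.(\h.((u h) (g h)))))) (\a.a))

Derivation:
Step 0: (((((\f.(\g.(\h.((f h) (g h))))) t) t) ((\f.(\g.(\h.((f h) (g h))))) u)) (\a.a))
Step 1: ((((\g.(\h.((t h) (g h)))) t) ((\f.(\g.(\h.((f h) (g h))))) u)) (\a.a))
Step 2: (((\h.((t h) (t h))) ((\f.(\g.(\h.((f h) (g h))))) u)) (\a.a))
Step 3: (((t ((\f.(\g.(\h.((f h) (g h))))) u)) (t ((\f.(\g.(\h.((f h) (g h))))) u))) (\a.a))
Step 4: (((t (\g.(\h.((u h) (g h))))) (t ((\f.(\g.(\h.((f h) (g h))))) u))) (\a.a))
Step 5: (((t (\g.(\h.((u h) (g h))))) (t (\g.(\h.((u h) (g h)))))) (\a.a))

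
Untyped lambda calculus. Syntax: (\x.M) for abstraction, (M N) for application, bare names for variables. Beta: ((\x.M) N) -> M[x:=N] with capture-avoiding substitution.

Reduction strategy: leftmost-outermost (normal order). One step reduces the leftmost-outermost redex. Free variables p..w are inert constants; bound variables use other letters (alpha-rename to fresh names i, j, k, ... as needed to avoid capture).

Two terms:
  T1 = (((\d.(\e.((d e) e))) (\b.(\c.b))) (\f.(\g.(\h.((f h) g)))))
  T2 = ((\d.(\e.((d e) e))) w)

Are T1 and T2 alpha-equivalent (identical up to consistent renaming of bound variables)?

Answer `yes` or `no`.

Term 1: (((\d.(\e.((d e) e))) (\b.(\c.b))) (\f.(\g.(\h.((f h) g)))))
Term 2: ((\d.(\e.((d e) e))) w)
Alpha-equivalence: compare structure up to binder renaming.
Result: False

Answer: no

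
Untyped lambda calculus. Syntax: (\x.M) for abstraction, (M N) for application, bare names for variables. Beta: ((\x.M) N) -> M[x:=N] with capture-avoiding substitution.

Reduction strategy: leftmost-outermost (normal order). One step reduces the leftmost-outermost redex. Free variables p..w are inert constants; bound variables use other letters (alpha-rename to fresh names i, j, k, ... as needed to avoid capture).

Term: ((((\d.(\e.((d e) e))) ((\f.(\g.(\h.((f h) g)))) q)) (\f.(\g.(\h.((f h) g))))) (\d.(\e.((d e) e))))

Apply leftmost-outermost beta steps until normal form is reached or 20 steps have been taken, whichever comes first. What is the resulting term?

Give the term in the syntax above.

Step 0: ((((\d.(\e.((d e) e))) ((\f.(\g.(\h.((f h) g)))) q)) (\f.(\g.(\h.((f h) g))))) (\d.(\e.((d e) e))))
Step 1: (((\e.((((\f.(\g.(\h.((f h) g)))) q) e) e)) (\f.(\g.(\h.((f h) g))))) (\d.(\e.((d e) e))))
Step 2: (((((\f.(\g.(\h.((f h) g)))) q) (\f.(\g.(\h.((f h) g))))) (\f.(\g.(\h.((f h) g))))) (\d.(\e.((d e) e))))
Step 3: ((((\g.(\h.((q h) g))) (\f.(\g.(\h.((f h) g))))) (\f.(\g.(\h.((f h) g))))) (\d.(\e.((d e) e))))
Step 4: (((\h.((q h) (\f.(\g.(\h.((f h) g)))))) (\f.(\g.(\h.((f h) g))))) (\d.(\e.((d e) e))))
Step 5: (((q (\f.(\g.(\h.((f h) g))))) (\f.(\g.(\h.((f h) g))))) (\d.(\e.((d e) e))))

Answer: (((q (\f.(\g.(\h.((f h) g))))) (\f.(\g.(\h.((f h) g))))) (\d.(\e.((d e) e))))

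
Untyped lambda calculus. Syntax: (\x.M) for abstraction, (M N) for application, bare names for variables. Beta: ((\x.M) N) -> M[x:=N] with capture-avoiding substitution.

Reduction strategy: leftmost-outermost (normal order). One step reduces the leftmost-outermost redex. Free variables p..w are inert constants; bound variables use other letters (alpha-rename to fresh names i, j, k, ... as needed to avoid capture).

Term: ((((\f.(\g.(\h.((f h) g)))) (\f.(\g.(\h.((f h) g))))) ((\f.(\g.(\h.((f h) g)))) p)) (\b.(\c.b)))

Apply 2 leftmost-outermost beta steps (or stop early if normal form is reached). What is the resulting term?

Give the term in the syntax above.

Answer: ((\h.(((\f.(\g.(\h.((f h) g)))) h) ((\f.(\g.(\h.((f h) g)))) p))) (\b.(\c.b)))

Derivation:
Step 0: ((((\f.(\g.(\h.((f h) g)))) (\f.(\g.(\h.((f h) g))))) ((\f.(\g.(\h.((f h) g)))) p)) (\b.(\c.b)))
Step 1: (((\g.(\h.(((\f.(\g.(\h.((f h) g)))) h) g))) ((\f.(\g.(\h.((f h) g)))) p)) (\b.(\c.b)))
Step 2: ((\h.(((\f.(\g.(\h.((f h) g)))) h) ((\f.(\g.(\h.((f h) g)))) p))) (\b.(\c.b)))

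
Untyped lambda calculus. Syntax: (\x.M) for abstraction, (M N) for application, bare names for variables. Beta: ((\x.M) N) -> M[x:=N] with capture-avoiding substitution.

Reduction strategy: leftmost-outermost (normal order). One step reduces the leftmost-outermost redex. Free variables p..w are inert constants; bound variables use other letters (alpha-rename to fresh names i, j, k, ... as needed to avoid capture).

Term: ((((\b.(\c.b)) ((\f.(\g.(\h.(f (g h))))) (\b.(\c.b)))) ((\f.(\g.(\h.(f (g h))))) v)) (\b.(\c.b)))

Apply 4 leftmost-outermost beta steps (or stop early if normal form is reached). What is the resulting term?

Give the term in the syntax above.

Step 0: ((((\b.(\c.b)) ((\f.(\g.(\h.(f (g h))))) (\b.(\c.b)))) ((\f.(\g.(\h.(f (g h))))) v)) (\b.(\c.b)))
Step 1: (((\c.((\f.(\g.(\h.(f (g h))))) (\b.(\c.b)))) ((\f.(\g.(\h.(f (g h))))) v)) (\b.(\c.b)))
Step 2: (((\f.(\g.(\h.(f (g h))))) (\b.(\c.b))) (\b.(\c.b)))
Step 3: ((\g.(\h.((\b.(\c.b)) (g h)))) (\b.(\c.b)))
Step 4: (\h.((\b.(\c.b)) ((\b.(\c.b)) h)))

Answer: (\h.((\b.(\c.b)) ((\b.(\c.b)) h)))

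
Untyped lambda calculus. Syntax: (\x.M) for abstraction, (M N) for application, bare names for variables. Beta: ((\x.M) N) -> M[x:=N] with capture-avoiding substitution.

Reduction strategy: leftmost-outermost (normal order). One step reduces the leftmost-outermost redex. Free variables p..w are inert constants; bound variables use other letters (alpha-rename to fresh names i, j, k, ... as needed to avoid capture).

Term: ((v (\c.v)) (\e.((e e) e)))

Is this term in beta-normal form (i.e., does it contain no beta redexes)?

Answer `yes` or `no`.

Term: ((v (\c.v)) (\e.((e e) e)))
No beta redexes found.

Answer: yes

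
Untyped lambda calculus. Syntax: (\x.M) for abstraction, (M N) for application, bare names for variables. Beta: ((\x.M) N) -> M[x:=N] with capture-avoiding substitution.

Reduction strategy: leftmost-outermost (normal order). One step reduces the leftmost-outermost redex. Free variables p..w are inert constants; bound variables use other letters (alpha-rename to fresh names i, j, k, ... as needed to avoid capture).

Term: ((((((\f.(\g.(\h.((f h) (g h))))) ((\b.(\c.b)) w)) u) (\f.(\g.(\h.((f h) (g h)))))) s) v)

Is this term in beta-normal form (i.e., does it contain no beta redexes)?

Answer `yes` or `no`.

Term: ((((((\f.(\g.(\h.((f h) (g h))))) ((\b.(\c.b)) w)) u) (\f.(\g.(\h.((f h) (g h)))))) s) v)
Found 2 beta redex(es).

Answer: no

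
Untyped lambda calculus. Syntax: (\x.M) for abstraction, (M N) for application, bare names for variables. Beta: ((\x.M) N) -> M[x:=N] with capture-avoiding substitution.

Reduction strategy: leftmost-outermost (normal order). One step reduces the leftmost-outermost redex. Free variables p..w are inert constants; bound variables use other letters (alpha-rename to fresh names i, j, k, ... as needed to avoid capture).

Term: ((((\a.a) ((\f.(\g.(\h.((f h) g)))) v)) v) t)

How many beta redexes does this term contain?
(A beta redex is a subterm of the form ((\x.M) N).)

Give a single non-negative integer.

Term: ((((\a.a) ((\f.(\g.(\h.((f h) g)))) v)) v) t)
  Redex: ((\a.a) ((\f.(\g.(\h.((f h) g)))) v))
  Redex: ((\f.(\g.(\h.((f h) g)))) v)
Total redexes: 2

Answer: 2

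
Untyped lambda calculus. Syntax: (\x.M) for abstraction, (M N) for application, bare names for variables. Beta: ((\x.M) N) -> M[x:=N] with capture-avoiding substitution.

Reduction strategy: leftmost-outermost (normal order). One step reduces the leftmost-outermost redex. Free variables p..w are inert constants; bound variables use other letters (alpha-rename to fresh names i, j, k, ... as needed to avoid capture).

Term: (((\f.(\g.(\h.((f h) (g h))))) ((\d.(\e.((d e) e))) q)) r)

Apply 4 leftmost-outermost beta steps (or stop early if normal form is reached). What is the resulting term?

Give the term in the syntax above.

Step 0: (((\f.(\g.(\h.((f h) (g h))))) ((\d.(\e.((d e) e))) q)) r)
Step 1: ((\g.(\h.((((\d.(\e.((d e) e))) q) h) (g h)))) r)
Step 2: (\h.((((\d.(\e.((d e) e))) q) h) (r h)))
Step 3: (\h.(((\e.((q e) e)) h) (r h)))
Step 4: (\h.(((q h) h) (r h)))

Answer: (\h.(((q h) h) (r h)))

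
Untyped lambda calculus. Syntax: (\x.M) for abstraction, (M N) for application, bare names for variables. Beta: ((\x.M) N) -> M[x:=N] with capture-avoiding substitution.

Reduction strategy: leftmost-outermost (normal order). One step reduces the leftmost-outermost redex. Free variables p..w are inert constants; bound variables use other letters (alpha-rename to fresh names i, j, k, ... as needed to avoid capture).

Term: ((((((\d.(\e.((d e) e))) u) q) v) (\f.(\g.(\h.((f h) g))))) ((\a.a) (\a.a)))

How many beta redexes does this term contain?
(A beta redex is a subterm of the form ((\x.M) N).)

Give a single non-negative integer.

Answer: 2

Derivation:
Term: ((((((\d.(\e.((d e) e))) u) q) v) (\f.(\g.(\h.((f h) g))))) ((\a.a) (\a.a)))
  Redex: ((\d.(\e.((d e) e))) u)
  Redex: ((\a.a) (\a.a))
Total redexes: 2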